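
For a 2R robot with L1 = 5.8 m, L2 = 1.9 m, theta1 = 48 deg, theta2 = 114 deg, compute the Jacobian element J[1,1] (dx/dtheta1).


J[1,1] = -L1*sin(t1) - L2*sin(t1+t2)
= -5.8*sin(48) - 1.9*sin(162)
= -4.8974


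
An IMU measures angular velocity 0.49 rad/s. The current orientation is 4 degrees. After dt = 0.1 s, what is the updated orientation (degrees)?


delta_theta = w * dt = 0.49 * 0.1 = 0.049 rad
= 2.8075 deg
theta_new = 4 + 2.8075 = 6.8075 deg


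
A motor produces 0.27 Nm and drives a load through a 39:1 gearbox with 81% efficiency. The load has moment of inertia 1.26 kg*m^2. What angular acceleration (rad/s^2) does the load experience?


tau_out = tau_motor * N * eta
= 0.27 * 39 * 0.81 = 8.5293 Nm
alpha = tau_out / I = 8.5293 / 1.26
= 6.7693 rad/s^2


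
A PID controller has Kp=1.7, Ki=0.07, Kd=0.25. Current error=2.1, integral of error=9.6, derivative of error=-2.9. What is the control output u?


u = Kp*e + Ki*int(e) + Kd*de/dt
= 1.7*2.1 + 0.07*9.6 + 0.25*(-2.9)
= 3.57 + 0.672 + -0.725
= 3.517


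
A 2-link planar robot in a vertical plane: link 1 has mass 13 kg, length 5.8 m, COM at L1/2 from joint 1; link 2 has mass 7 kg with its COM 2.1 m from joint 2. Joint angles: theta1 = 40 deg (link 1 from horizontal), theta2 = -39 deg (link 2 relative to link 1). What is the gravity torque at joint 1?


Horizontal distance from joint 1 to link-1 COM:
  x_c1 = (L1/2)*cos(t1) = 2.9 * 0.766 = 2.2215 m
Horizontal distance from joint 1 to link-2 COM:
  x_c2 = L1*cos(t1) + Lc2*cos(t1+t2)
       = 5.8*0.766 + 2.1*0.9998 = 6.5427 m
tau1 = m1*g*x_c1 + m2*g*x_c2
     = 13*9.81*2.2215 + 7*9.81*6.5427
     = 283.3116 + 449.2898
     = 732.6014 Nm


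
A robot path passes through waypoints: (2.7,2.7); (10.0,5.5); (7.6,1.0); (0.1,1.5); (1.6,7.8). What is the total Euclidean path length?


Segment lengths:
  seg1 = sqrt((7.3)^2 + (2.8)^2) = 7.8186
  seg2 = sqrt((-2.4)^2 + (-4.5)^2) = 5.1
  seg3 = sqrt((-7.5)^2 + (0.5)^2) = 7.5166
  seg4 = sqrt((1.5)^2 + (6.3)^2) = 6.4761
Total = 26.9113


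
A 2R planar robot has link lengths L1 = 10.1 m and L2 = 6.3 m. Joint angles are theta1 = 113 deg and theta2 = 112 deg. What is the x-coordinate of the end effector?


Convert angles to radians: theta1 = 1.9722, theta2 = 1.9548
x = L1*cos(theta1) + L2*cos(theta1+theta2)
x = -3.9464 + -4.4548
x = -8.4012


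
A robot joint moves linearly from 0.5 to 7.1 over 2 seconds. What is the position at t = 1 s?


s = t/T = 1/2 = 0.5
p(t) = p0 + (pf-p0)*s
= 0.5 + (7.1 - 0.5) * 0.5
= 3.8


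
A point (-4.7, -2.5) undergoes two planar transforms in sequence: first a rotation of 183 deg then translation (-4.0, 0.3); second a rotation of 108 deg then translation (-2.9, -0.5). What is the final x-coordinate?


After transform 1:
x1 = cos(183)*-4.7 - sin(183)*-2.5 + -4.0 = 0.5627
y1 = sin(183)*-4.7 + cos(183)*-2.5 + 0.3 = 3.0426
After transform 2:
x2 = cos(108)*0.5627 - sin(108)*3.0426 + -2.9
= -5.9675


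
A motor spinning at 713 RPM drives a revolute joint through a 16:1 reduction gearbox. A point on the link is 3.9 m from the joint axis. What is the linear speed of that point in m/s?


omega_motor = 713 * 2*pi/60 = 74.6652 rad/s
omega_joint = omega_motor / 16 = 4.6666 rad/s
v = omega_joint * r = 4.6666 * 3.9
= 18.1996 m/s


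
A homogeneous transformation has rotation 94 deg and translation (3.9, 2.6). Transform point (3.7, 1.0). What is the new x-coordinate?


x' = cos(theta)*px - sin(theta)*py + tx
= -0.0698*3.7 - 0.9976*1.0 + 3.9
= 2.6443


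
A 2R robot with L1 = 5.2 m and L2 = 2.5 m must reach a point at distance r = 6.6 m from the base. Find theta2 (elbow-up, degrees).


cos(theta2) = (r^2 - L1^2 - L2^2) / (2*L1*L2)
cos(theta2) = (43.56 - 27.04 - 6.25) / 26.0
cos(theta2) = 0.395
theta2 = 66.734 degrees


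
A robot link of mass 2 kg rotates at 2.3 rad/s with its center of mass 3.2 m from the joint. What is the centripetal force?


F = m * omega^2 * r
= 2 * 2.3^2 * 3.2
= 2 * 5.29 * 3.2
= 33.856 N


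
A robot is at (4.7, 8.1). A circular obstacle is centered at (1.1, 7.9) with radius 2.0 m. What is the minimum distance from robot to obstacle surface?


center_dist = sqrt((4.7-1.1)^2 + (8.1-7.9)^2)
= sqrt(12.96 + 0.04)
= 3.6056
min_dist = center_dist - radius = 3.6056 - 2.0 = 1.6056 m


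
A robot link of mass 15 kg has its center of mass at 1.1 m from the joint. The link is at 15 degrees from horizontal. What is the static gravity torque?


tau = m*g*L*cos(angle)
= 15 * 9.81 * 1.1 * cos(15 deg)
= 15 * 9.81 * 1.1 * 0.9659
= 156.3496 Nm


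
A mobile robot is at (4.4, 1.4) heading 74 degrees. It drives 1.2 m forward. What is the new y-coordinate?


y_new = y0 + d*sin(theta)
= 1.4 + 1.2*sin(74)
= 1.4 + 1.1535
= 2.5535


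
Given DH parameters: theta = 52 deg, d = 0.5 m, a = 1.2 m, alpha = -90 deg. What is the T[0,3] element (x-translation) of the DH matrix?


T[0,3] = a * cos(theta)
= 1.2 * cos(52 deg)
= 1.2 * 0.6157
= 0.7388


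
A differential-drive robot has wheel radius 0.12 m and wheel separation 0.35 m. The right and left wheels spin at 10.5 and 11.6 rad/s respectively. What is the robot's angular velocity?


vR = r*wR = 0.12*10.5 = 1.26 m/s
vL = r*wL = 0.12*11.6 = 1.392 m/s
v = (vR+vL)/2 = 1.326 m/s
omega = (vR-vL)/L = -0.3771 rad/s
angular velocity = -0.3771 rad/s


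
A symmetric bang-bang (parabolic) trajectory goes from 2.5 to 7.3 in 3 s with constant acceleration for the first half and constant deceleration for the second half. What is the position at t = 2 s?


Symmetric rest-to-rest: each phase covers (pf-p0)/2 in time T/2. 0.5*a*(T/2)^2 = (pf-p0)/2 => a = 4*(pf-p0)/T^2
a = 4*(7.3-2.5)/3^2 = 2.1333
t = 2 is in the deceleration phase (t > T/2).
p = pf - 0.5*a*(T-t)^2 = 7.3 - 0.5*2.1333*1^2
= 6.2333


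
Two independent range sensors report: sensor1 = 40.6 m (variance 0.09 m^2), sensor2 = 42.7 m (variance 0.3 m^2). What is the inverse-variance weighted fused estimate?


w1 = (1/var1) / (1/var1 + 1/var2)
   = 11.1111 / (11.1111 + 3.3333) = 0.7692
w2 = 1 - w1 = 0.2308
fused = w1*s1 + w2*s2 = 31.2308 + 9.8538
= 41.0846 m


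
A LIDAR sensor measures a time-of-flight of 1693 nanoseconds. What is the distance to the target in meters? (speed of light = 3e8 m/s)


tof = 1693 ns = 1.693e-06 s
dist = c * tof / 2
= 3e8 * 1.693e-06 / 2
= 253.95 m


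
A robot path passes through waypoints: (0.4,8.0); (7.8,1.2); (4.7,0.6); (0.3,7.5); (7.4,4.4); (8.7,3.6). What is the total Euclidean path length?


Segment lengths:
  seg1 = sqrt((7.4)^2 + (-6.8)^2) = 10.0499
  seg2 = sqrt((-3.1)^2 + (-0.6)^2) = 3.1575
  seg3 = sqrt((-4.4)^2 + (6.9)^2) = 8.1835
  seg4 = sqrt((7.1)^2 + (-3.1)^2) = 7.7473
  seg5 = sqrt((1.3)^2 + (-0.8)^2) = 1.5264
Total = 30.6646


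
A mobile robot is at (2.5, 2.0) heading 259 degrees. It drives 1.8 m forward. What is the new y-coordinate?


y_new = y0 + d*sin(theta)
= 2.0 + 1.8*sin(259)
= 2.0 + -1.7669
= 0.2331


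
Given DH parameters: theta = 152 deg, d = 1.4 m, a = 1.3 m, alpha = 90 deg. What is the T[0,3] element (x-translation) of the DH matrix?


T[0,3] = a * cos(theta)
= 1.3 * cos(152 deg)
= 1.3 * -0.8829
= -1.1478


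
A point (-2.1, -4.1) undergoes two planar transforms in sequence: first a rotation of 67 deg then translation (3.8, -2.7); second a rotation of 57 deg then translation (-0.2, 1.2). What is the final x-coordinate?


After transform 1:
x1 = cos(67)*-2.1 - sin(67)*-4.1 + 3.8 = 6.7535
y1 = sin(67)*-2.1 + cos(67)*-4.1 + -2.7 = -6.2351
After transform 2:
x2 = cos(57)*6.7535 - sin(57)*-6.2351 + -0.2
= 8.7074


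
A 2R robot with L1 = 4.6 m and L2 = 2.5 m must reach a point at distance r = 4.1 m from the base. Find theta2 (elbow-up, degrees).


cos(theta2) = (r^2 - L1^2 - L2^2) / (2*L1*L2)
cos(theta2) = (16.81 - 21.16 - 6.25) / 23.0
cos(theta2) = -0.46087
theta2 = 117.4432 degrees


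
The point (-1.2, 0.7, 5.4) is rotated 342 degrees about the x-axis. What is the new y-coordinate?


Rotation about x-axis: y' = y*cos(theta) - z*sin(theta)
= 0.7 * 0.9511 - 5.4 * -0.309
= 2.3344


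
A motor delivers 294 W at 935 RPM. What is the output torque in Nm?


omega = 935 * 2*pi/60 = 97.913 rad/s
tau = P / omega = 294 / 97.913
= 3.0027 Nm


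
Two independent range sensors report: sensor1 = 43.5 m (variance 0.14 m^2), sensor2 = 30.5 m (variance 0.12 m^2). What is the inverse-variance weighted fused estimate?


w1 = (1/var1) / (1/var1 + 1/var2)
   = 7.1429 / (7.1429 + 8.3333) = 0.4615
w2 = 1 - w1 = 0.5385
fused = w1*s1 + w2*s2 = 20.0769 + 16.4231
= 36.5 m


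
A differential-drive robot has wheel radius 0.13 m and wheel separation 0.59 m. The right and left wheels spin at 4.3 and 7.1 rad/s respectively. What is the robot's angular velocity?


vR = r*wR = 0.13*4.3 = 0.559 m/s
vL = r*wL = 0.13*7.1 = 0.923 m/s
v = (vR+vL)/2 = 0.741 m/s
omega = (vR-vL)/L = -0.6169 rad/s
angular velocity = -0.6169 rad/s


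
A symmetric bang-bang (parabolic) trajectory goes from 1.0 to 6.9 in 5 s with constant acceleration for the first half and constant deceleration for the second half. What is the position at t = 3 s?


Symmetric rest-to-rest: each phase covers (pf-p0)/2 in time T/2. 0.5*a*(T/2)^2 = (pf-p0)/2 => a = 4*(pf-p0)/T^2
a = 4*(6.9-1.0)/5^2 = 0.944
t = 3 is in the deceleration phase (t > T/2).
p = pf - 0.5*a*(T-t)^2 = 6.9 - 0.5*0.944*2^2
= 5.012


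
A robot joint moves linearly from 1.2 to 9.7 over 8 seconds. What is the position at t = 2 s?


s = t/T = 2/8 = 0.25
p(t) = p0 + (pf-p0)*s
= 1.2 + (9.7 - 1.2) * 0.25
= 3.325


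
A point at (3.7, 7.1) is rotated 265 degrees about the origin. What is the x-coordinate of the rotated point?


x' = x*cos(theta) - y*sin(theta)
cos(265 deg) = -0.0872, sin(265 deg) = -0.9962
x' = 3.7 * -0.0872 - 7.1 * -0.9962
= -0.3225 - -7.073
= 6.7505


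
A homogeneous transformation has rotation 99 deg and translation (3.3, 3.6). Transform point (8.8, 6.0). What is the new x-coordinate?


x' = cos(theta)*px - sin(theta)*py + tx
= -0.1564*8.8 - 0.9877*6.0 + 3.3
= -4.0028


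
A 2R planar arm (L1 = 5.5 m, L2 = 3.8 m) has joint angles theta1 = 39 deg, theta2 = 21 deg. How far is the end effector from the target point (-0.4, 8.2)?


End effector via forward kinematics:
x = L1*cos(t1) + L2*cos(t1+t2) = 6.1743
y = L1*sin(t1) + L2*sin(t1+t2) = 6.7522
Distance to target:
d = sqrt((-0.4 - 6.1743)^2 + (8.2 - 6.7522)^2)
= sqrt(43.2215 + 2.0962)
= 6.7318 m


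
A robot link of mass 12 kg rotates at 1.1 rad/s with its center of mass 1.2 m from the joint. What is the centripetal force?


F = m * omega^2 * r
= 12 * 1.1^2 * 1.2
= 12 * 1.21 * 1.2
= 17.424 N


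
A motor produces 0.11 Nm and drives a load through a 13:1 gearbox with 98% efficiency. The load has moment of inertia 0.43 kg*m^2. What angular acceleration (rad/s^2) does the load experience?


tau_out = tau_motor * N * eta
= 0.11 * 13 * 0.98 = 1.4014 Nm
alpha = tau_out / I = 1.4014 / 0.43
= 3.2591 rad/s^2


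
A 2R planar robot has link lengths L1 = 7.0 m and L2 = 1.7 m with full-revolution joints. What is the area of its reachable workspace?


r_max = L1 + L2 = 8.7 m
r_min = |L1 - L2| = 5.3 m
Area = pi*(r_max^2 - r_min^2)
= pi*(75.69 - 28.09)
= pi * 47.6
= 149.5398 m^2


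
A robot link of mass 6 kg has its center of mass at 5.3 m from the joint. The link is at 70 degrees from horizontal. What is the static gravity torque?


tau = m*g*L*cos(angle)
= 6 * 9.81 * 5.3 * cos(70 deg)
= 6 * 9.81 * 5.3 * 0.342
= 106.6959 Nm


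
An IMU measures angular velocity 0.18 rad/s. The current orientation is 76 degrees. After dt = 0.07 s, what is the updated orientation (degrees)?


delta_theta = w * dt = 0.18 * 0.07 = 0.0126 rad
= 0.7219 deg
theta_new = 76 + 0.7219 = 76.7219 deg


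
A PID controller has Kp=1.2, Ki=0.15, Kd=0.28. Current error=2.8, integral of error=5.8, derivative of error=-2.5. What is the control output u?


u = Kp*e + Ki*int(e) + Kd*de/dt
= 1.2*2.8 + 0.15*5.8 + 0.28*(-2.5)
= 3.36 + 0.87 + -0.7
= 3.53


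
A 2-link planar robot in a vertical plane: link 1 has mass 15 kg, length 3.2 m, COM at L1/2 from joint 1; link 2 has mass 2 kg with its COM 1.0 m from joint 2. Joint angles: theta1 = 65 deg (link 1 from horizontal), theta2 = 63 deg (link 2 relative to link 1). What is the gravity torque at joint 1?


Horizontal distance from joint 1 to link-1 COM:
  x_c1 = (L1/2)*cos(t1) = 1.6 * 0.4226 = 0.6762 m
Horizontal distance from joint 1 to link-2 COM:
  x_c2 = L1*cos(t1) + Lc2*cos(t1+t2)
       = 3.2*0.4226 + 1.0*-0.6157 = 0.7367 m
tau1 = m1*g*x_c1 + m2*g*x_c2
     = 15*9.81*0.6762 + 2*9.81*0.7367
     = 99.5012 + 14.4544
     = 113.9556 Nm


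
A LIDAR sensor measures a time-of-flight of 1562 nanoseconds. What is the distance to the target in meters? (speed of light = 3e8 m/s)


tof = 1562 ns = 1.562e-06 s
dist = c * tof / 2
= 3e8 * 1.562e-06 / 2
= 234.3 m


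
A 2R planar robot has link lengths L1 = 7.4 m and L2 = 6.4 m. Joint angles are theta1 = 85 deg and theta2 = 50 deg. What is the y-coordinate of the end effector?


Convert angles to radians: theta1 = 1.4835, theta2 = 0.8727
y = L1*sin(theta1) + L2*sin(theta1+theta2)
y = 7.3718 + 4.5255
y = 11.8973


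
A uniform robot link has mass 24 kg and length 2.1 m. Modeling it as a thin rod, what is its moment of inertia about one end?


I = (1/3) * m * L^2
= (1/3) * 24 * 2.1^2
= 0.333333 * 24 * 4.41
= 35.28 kg*m^2


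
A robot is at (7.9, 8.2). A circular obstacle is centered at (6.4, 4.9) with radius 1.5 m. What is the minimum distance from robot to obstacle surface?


center_dist = sqrt((7.9-6.4)^2 + (8.2-4.9)^2)
= sqrt(2.25 + 10.89)
= 3.6249
min_dist = center_dist - radius = 3.6249 - 1.5 = 2.1249 m


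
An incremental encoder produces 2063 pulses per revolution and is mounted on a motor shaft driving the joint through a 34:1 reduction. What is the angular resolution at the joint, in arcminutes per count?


counts per rev = 2063
effective counts at joint = 2063 * 34 = 70142
resolution = 360*60 / 70142
= 0.3079 arcmin/count


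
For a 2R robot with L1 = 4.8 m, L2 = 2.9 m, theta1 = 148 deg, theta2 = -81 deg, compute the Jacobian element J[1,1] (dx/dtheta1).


J[1,1] = -L1*sin(t1) - L2*sin(t1+t2)
= -4.8*sin(148) - 2.9*sin(67)
= -5.2131


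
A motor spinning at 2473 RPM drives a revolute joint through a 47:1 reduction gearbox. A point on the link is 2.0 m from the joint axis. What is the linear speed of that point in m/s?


omega_motor = 2473 * 2*pi/60 = 258.972 rad/s
omega_joint = omega_motor / 47 = 5.51 rad/s
v = omega_joint * r = 5.51 * 2.0
= 11.0201 m/s


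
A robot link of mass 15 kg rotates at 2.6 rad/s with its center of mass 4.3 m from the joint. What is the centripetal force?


F = m * omega^2 * r
= 15 * 2.6^2 * 4.3
= 15 * 6.76 * 4.3
= 436.02 N


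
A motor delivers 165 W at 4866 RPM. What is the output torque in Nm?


omega = 4866 * 2*pi/60 = 509.5663 rad/s
tau = P / omega = 165 / 509.5663
= 0.3238 Nm


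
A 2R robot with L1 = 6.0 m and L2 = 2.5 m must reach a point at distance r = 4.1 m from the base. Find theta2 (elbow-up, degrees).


cos(theta2) = (r^2 - L1^2 - L2^2) / (2*L1*L2)
cos(theta2) = (16.81 - 36.0 - 6.25) / 30.0
cos(theta2) = -0.848
theta2 = 147.9948 degrees


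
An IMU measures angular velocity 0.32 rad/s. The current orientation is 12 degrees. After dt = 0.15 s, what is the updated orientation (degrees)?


delta_theta = w * dt = 0.32 * 0.15 = 0.048 rad
= 2.7502 deg
theta_new = 12 + 2.7502 = 14.7502 deg


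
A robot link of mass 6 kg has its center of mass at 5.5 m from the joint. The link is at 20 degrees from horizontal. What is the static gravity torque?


tau = m*g*L*cos(angle)
= 6 * 9.81 * 5.5 * cos(20 deg)
= 6 * 9.81 * 5.5 * 0.9397
= 304.2067 Nm


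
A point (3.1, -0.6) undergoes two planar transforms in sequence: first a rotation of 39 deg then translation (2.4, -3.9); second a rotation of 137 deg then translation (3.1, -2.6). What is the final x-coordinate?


After transform 1:
x1 = cos(39)*3.1 - sin(39)*-0.6 + 2.4 = 5.1867
y1 = sin(39)*3.1 + cos(39)*-0.6 + -3.9 = -2.4154
After transform 2:
x2 = cos(137)*5.1867 - sin(137)*-2.4154 + 3.1
= 0.954


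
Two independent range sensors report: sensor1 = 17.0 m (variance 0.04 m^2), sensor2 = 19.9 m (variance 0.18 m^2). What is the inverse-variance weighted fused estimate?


w1 = (1/var1) / (1/var1 + 1/var2)
   = 25.0 / (25.0 + 5.5556) = 0.8182
w2 = 1 - w1 = 0.1818
fused = w1*s1 + w2*s2 = 13.9091 + 3.6182
= 17.5273 m


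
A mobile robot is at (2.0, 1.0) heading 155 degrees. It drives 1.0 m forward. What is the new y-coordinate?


y_new = y0 + d*sin(theta)
= 1.0 + 1.0*sin(155)
= 1.0 + 0.4226
= 1.4226


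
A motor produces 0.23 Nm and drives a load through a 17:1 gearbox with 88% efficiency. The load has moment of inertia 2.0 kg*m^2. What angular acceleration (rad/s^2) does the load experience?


tau_out = tau_motor * N * eta
= 0.23 * 17 * 0.88 = 3.4408 Nm
alpha = tau_out / I = 3.4408 / 2.0
= 1.7204 rad/s^2


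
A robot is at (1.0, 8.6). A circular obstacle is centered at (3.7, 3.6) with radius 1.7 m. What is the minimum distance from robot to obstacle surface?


center_dist = sqrt((1.0-3.7)^2 + (8.6-3.6)^2)
= sqrt(7.29 + 25.0)
= 5.6824
min_dist = center_dist - radius = 5.6824 - 1.7 = 3.9824 m


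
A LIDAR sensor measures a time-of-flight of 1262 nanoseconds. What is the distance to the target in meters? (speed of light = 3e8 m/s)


tof = 1262 ns = 1.262e-06 s
dist = c * tof / 2
= 3e8 * 1.262e-06 / 2
= 189.3 m


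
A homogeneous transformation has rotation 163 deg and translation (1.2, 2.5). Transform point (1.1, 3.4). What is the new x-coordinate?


x' = cos(theta)*px - sin(theta)*py + tx
= -0.9563*1.1 - 0.2924*3.4 + 1.2
= -0.846


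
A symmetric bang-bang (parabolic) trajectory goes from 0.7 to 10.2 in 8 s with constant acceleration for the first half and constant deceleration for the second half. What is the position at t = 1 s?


Symmetric rest-to-rest: each phase covers (pf-p0)/2 in time T/2. 0.5*a*(T/2)^2 = (pf-p0)/2 => a = 4*(pf-p0)/T^2
a = 4*(10.2-0.7)/8^2 = 0.5938
t = 1 is in the acceleration phase (t <= T/2).
p = p0 + 0.5*a*t^2 = 0.7 + 0.5*0.5938*1^2
= 0.9969


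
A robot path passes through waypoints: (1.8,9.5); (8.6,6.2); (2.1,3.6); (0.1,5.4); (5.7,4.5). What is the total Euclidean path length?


Segment lengths:
  seg1 = sqrt((6.8)^2 + (-3.3)^2) = 7.5584
  seg2 = sqrt((-6.5)^2 + (-2.6)^2) = 7.0007
  seg3 = sqrt((-2.0)^2 + (1.8)^2) = 2.6907
  seg4 = sqrt((5.6)^2 + (-0.9)^2) = 5.6719
Total = 22.9217


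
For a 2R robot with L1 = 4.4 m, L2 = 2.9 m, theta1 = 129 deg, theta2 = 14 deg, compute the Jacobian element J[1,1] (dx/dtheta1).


J[1,1] = -L1*sin(t1) - L2*sin(t1+t2)
= -4.4*sin(129) - 2.9*sin(143)
= -5.1647


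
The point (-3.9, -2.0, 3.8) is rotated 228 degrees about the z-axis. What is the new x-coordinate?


Rotation about z-axis: x' = x*cos(theta) - y*sin(theta)
= -3.9 * -0.6691 - -2.0 * -0.7431
= 1.1233


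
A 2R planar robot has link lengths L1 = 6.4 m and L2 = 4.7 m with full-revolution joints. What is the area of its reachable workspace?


r_max = L1 + L2 = 11.1 m
r_min = |L1 - L2| = 1.7 m
Area = pi*(r_max^2 - r_min^2)
= pi*(123.21 - 2.89)
= pi * 120.32
= 377.9964 m^2


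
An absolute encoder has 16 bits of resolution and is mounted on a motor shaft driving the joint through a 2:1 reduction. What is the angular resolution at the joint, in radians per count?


counts = 2^16 = 65536
effective counts at joint = 65536 * 2 = 131072
resolution = 2*pi / 131072
= 4.7937e-05 rad/count


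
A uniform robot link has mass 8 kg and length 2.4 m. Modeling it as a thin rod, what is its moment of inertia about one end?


I = (1/3) * m * L^2
= (1/3) * 8 * 2.4^2
= 0.333333 * 8 * 5.76
= 15.36 kg*m^2


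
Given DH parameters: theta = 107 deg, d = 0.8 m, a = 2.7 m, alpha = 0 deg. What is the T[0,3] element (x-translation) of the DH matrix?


T[0,3] = a * cos(theta)
= 2.7 * cos(107 deg)
= 2.7 * -0.2924
= -0.7894


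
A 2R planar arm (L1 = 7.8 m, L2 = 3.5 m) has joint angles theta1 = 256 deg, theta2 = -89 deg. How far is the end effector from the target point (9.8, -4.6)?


End effector via forward kinematics:
x = L1*cos(t1) + L2*cos(t1+t2) = -5.2973
y = L1*sin(t1) + L2*sin(t1+t2) = -6.781
Distance to target:
d = sqrt((9.8 - -5.2973)^2 + (-4.6 - -6.781)^2)
= sqrt(227.928 + 4.7567)
= 15.254 m


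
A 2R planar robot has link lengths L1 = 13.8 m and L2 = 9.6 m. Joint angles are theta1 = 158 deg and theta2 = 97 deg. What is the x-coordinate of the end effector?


Convert angles to radians: theta1 = 2.7576, theta2 = 1.693
x = L1*cos(theta1) + L2*cos(theta1+theta2)
x = -12.7951 + -2.4847
x = -15.2798


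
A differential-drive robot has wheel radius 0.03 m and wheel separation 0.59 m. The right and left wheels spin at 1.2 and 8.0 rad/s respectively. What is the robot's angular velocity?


vR = r*wR = 0.03*1.2 = 0.036 m/s
vL = r*wL = 0.03*8.0 = 0.24 m/s
v = (vR+vL)/2 = 0.138 m/s
omega = (vR-vL)/L = -0.3458 rad/s
angular velocity = -0.3458 rad/s


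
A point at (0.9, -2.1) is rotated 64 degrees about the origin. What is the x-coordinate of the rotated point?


x' = x*cos(theta) - y*sin(theta)
cos(64 deg) = 0.4384, sin(64 deg) = 0.8988
x' = 0.9 * 0.4384 - -2.1 * 0.8988
= 0.3945 - -1.8875
= 2.282


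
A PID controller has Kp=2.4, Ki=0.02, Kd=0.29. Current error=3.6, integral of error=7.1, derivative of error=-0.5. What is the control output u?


u = Kp*e + Ki*int(e) + Kd*de/dt
= 2.4*3.6 + 0.02*7.1 + 0.29*(-0.5)
= 8.64 + 0.142 + -0.145
= 8.637


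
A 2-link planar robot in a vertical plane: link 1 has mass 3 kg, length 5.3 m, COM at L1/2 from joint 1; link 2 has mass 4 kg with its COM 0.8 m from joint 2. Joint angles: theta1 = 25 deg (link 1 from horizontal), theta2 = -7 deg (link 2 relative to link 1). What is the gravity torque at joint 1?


Horizontal distance from joint 1 to link-1 COM:
  x_c1 = (L1/2)*cos(t1) = 2.65 * 0.9063 = 2.4017 m
Horizontal distance from joint 1 to link-2 COM:
  x_c2 = L1*cos(t1) + Lc2*cos(t1+t2)
       = 5.3*0.9063 + 0.8*0.9511 = 5.5643 m
tau1 = m1*g*x_c1 + m2*g*x_c2
     = 3*9.81*2.4017 + 4*9.81*5.5643
     = 70.6825 + 218.3422
     = 289.0247 Nm


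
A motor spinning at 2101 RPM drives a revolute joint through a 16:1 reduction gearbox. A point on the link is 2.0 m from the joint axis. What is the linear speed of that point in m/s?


omega_motor = 2101 * 2*pi/60 = 220.0162 rad/s
omega_joint = omega_motor / 16 = 13.751 rad/s
v = omega_joint * r = 13.751 * 2.0
= 27.502 m/s


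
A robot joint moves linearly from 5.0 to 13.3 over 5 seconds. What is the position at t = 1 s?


s = t/T = 1/5 = 0.2
p(t) = p0 + (pf-p0)*s
= 5.0 + (13.3 - 5.0) * 0.2
= 6.66


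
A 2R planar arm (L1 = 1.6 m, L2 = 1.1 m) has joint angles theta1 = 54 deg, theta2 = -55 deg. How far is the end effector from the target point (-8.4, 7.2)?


End effector via forward kinematics:
x = L1*cos(t1) + L2*cos(t1+t2) = 2.0403
y = L1*sin(t1) + L2*sin(t1+t2) = 1.2752
Distance to target:
d = sqrt((-8.4 - 2.0403)^2 + (7.2 - 1.2752)^2)
= sqrt(108.9996 + 35.1029)
= 12.0043 m


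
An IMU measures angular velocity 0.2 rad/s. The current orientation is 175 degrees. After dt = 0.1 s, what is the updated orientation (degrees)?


delta_theta = w * dt = 0.2 * 0.1 = 0.02 rad
= 1.1459 deg
theta_new = 175 + 1.1459 = 176.1459 deg


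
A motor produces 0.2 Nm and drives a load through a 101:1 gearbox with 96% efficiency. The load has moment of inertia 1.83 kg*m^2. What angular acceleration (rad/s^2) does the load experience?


tau_out = tau_motor * N * eta
= 0.2 * 101 * 0.96 = 19.392 Nm
alpha = tau_out / I = 19.392 / 1.83
= 10.5967 rad/s^2


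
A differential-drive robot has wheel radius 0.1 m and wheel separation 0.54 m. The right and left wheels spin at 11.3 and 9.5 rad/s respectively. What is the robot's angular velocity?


vR = r*wR = 0.1*11.3 = 1.13 m/s
vL = r*wL = 0.1*9.5 = 0.95 m/s
v = (vR+vL)/2 = 1.04 m/s
omega = (vR-vL)/L = 0.3333 rad/s
angular velocity = 0.3333 rad/s


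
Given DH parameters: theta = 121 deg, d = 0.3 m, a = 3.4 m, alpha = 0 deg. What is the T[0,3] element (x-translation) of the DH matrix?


T[0,3] = a * cos(theta)
= 3.4 * cos(121 deg)
= 3.4 * -0.515
= -1.7511


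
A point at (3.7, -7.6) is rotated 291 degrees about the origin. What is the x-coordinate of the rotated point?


x' = x*cos(theta) - y*sin(theta)
cos(291 deg) = 0.3584, sin(291 deg) = -0.9336
x' = 3.7 * 0.3584 - -7.6 * -0.9336
= 1.326 - 7.0952
= -5.7692


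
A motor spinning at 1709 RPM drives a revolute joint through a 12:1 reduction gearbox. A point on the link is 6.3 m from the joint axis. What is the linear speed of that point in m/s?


omega_motor = 1709 * 2*pi/60 = 178.9661 rad/s
omega_joint = omega_motor / 12 = 14.9138 rad/s
v = omega_joint * r = 14.9138 * 6.3
= 93.9572 m/s


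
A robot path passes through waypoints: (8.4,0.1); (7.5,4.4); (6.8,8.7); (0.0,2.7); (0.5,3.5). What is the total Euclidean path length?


Segment lengths:
  seg1 = sqrt((-0.9)^2 + (4.3)^2) = 4.3932
  seg2 = sqrt((-0.7)^2 + (4.3)^2) = 4.3566
  seg3 = sqrt((-6.8)^2 + (-6.0)^2) = 9.0686
  seg4 = sqrt((0.5)^2 + (0.8)^2) = 0.9434
Total = 18.7618


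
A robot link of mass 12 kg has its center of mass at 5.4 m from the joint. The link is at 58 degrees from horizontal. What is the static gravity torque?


tau = m*g*L*cos(angle)
= 12 * 9.81 * 5.4 * cos(58 deg)
= 12 * 9.81 * 5.4 * 0.5299
= 336.8633 Nm


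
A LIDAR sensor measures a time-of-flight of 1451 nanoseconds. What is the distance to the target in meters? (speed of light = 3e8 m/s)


tof = 1451 ns = 1.451e-06 s
dist = c * tof / 2
= 3e8 * 1.451e-06 / 2
= 217.65 m


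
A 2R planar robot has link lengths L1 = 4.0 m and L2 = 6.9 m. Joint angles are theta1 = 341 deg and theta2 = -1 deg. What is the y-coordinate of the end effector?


Convert angles to radians: theta1 = 5.9516, theta2 = -0.0175
y = L1*sin(theta1) + L2*sin(theta1+theta2)
y = -1.3023 + -2.3599
y = -3.6622


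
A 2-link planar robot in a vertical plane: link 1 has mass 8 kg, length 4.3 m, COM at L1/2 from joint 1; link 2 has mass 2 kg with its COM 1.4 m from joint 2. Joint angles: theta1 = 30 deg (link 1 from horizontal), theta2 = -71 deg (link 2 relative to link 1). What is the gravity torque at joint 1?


Horizontal distance from joint 1 to link-1 COM:
  x_c1 = (L1/2)*cos(t1) = 2.15 * 0.866 = 1.862 m
Horizontal distance from joint 1 to link-2 COM:
  x_c2 = L1*cos(t1) + Lc2*cos(t1+t2)
       = 4.3*0.866 + 1.4*0.7547 = 4.7805 m
tau1 = m1*g*x_c1 + m2*g*x_c2
     = 8*9.81*1.862 + 2*9.81*4.7805
     = 146.1262 + 93.7935
     = 239.9197 Nm


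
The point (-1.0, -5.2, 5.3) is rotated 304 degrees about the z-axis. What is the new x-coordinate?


Rotation about z-axis: x' = x*cos(theta) - y*sin(theta)
= -1.0 * 0.5592 - -5.2 * -0.829
= -4.8702


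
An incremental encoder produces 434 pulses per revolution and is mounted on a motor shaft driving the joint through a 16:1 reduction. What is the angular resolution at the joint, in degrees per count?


counts per rev = 434
effective counts at joint = 434 * 16 = 6944
resolution = 360 / 6944
= 0.0518 deg/count


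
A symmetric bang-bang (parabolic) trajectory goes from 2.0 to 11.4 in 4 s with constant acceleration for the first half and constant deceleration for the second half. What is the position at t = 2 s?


Symmetric rest-to-rest: each phase covers (pf-p0)/2 in time T/2. 0.5*a*(T/2)^2 = (pf-p0)/2 => a = 4*(pf-p0)/T^2
a = 4*(11.4-2.0)/4^2 = 2.35
t = 2 is in the acceleration phase (t <= T/2).
p = p0 + 0.5*a*t^2 = 2.0 + 0.5*2.35*2^2
= 6.7


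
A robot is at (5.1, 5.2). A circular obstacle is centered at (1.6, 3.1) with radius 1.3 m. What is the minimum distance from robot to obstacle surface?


center_dist = sqrt((5.1-1.6)^2 + (5.2-3.1)^2)
= sqrt(12.25 + 4.41)
= 4.0817
min_dist = center_dist - radius = 4.0817 - 1.3 = 2.7817 m


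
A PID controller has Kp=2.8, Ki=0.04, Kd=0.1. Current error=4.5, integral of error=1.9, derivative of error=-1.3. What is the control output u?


u = Kp*e + Ki*int(e) + Kd*de/dt
= 2.8*4.5 + 0.04*1.9 + 0.1*(-1.3)
= 12.6 + 0.076 + -0.13
= 12.546


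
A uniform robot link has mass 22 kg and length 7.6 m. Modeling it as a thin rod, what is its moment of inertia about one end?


I = (1/3) * m * L^2
= (1/3) * 22 * 7.6^2
= 0.333333 * 22 * 57.76
= 423.5733 kg*m^2


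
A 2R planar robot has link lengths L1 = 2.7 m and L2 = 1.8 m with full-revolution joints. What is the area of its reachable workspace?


r_max = L1 + L2 = 4.5 m
r_min = |L1 - L2| = 0.9 m
Area = pi*(r_max^2 - r_min^2)
= pi*(20.25 - 0.81)
= pi * 19.44
= 61.0726 m^2


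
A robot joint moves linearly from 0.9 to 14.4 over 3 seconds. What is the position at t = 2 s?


s = t/T = 2/3 = 0.6667
p(t) = p0 + (pf-p0)*s
= 0.9 + (14.4 - 0.9) * 0.6667
= 9.9


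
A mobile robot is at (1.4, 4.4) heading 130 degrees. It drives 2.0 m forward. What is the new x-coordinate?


x_new = x0 + d*cos(theta)
= 1.4 + 2.0*cos(130)
= 1.4 + -1.2856
= 0.1144


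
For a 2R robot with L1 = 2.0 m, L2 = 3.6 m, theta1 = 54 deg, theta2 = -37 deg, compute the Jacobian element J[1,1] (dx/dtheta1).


J[1,1] = -L1*sin(t1) - L2*sin(t1+t2)
= -2.0*sin(54) - 3.6*sin(17)
= -2.6706


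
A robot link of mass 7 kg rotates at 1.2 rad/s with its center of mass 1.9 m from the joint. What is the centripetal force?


F = m * omega^2 * r
= 7 * 1.2^2 * 1.9
= 7 * 1.44 * 1.9
= 19.152 N


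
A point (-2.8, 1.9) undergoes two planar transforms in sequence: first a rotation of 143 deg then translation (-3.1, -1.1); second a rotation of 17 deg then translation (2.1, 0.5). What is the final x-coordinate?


After transform 1:
x1 = cos(143)*-2.8 - sin(143)*1.9 + -3.1 = -2.0073
y1 = sin(143)*-2.8 + cos(143)*1.9 + -1.1 = -4.3025
After transform 2:
x2 = cos(17)*-2.0073 - sin(17)*-4.3025 + 2.1
= 1.4384


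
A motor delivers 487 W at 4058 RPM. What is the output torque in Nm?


omega = 4058 * 2*pi/60 = 424.9528 rad/s
tau = P / omega = 487 / 424.9528
= 1.146 Nm


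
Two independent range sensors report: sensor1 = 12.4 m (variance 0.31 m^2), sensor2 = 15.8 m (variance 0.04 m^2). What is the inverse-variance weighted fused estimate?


w1 = (1/var1) / (1/var1 + 1/var2)
   = 3.2258 / (3.2258 + 25.0) = 0.1143
w2 = 1 - w1 = 0.8857
fused = w1*s1 + w2*s2 = 1.4171 + 13.9943
= 15.4114 m


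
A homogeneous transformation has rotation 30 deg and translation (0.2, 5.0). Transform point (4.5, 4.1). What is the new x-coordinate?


x' = cos(theta)*px - sin(theta)*py + tx
= 0.866*4.5 - 0.5*4.1 + 0.2
= 2.0471


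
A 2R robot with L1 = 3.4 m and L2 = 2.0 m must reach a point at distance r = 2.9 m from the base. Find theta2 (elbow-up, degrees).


cos(theta2) = (r^2 - L1^2 - L2^2) / (2*L1*L2)
cos(theta2) = (8.41 - 11.56 - 4.0) / 13.6
cos(theta2) = -0.525735
theta2 = 121.7178 degrees


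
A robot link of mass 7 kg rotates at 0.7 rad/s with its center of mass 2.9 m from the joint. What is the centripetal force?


F = m * omega^2 * r
= 7 * 0.7^2 * 2.9
= 7 * 0.49 * 2.9
= 9.947 N


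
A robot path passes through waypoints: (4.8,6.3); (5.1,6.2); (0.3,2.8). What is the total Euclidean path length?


Segment lengths:
  seg1 = sqrt((0.3)^2 + (-0.1)^2) = 0.3162
  seg2 = sqrt((-4.8)^2 + (-3.4)^2) = 5.8822
Total = 6.1984


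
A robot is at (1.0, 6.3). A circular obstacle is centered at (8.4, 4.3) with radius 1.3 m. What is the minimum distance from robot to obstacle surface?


center_dist = sqrt((1.0-8.4)^2 + (6.3-4.3)^2)
= sqrt(54.76 + 4.0)
= 7.6655
min_dist = center_dist - radius = 7.6655 - 1.3 = 6.3655 m


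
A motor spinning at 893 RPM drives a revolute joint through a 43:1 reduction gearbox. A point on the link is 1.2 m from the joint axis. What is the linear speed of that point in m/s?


omega_motor = 893 * 2*pi/60 = 93.5147 rad/s
omega_joint = omega_motor / 43 = 2.1748 rad/s
v = omega_joint * r = 2.1748 * 1.2
= 2.6097 m/s


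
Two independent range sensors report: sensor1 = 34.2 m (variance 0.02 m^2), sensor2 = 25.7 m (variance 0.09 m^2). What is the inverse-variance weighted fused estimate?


w1 = (1/var1) / (1/var1 + 1/var2)
   = 50.0 / (50.0 + 11.1111) = 0.8182
w2 = 1 - w1 = 0.1818
fused = w1*s1 + w2*s2 = 27.9818 + 4.6727
= 32.6545 m


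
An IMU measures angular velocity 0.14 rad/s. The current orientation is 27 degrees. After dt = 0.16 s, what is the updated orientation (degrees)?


delta_theta = w * dt = 0.14 * 0.16 = 0.0224 rad
= 1.2834 deg
theta_new = 27 + 1.2834 = 28.2834 deg


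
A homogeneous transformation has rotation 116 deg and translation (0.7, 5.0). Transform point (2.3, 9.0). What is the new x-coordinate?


x' = cos(theta)*px - sin(theta)*py + tx
= -0.4384*2.3 - 0.8988*9.0 + 0.7
= -8.3974


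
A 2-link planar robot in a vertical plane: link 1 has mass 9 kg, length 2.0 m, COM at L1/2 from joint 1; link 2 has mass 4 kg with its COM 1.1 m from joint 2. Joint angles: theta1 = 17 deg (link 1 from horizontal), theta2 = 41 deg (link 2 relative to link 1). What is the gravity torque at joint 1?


Horizontal distance from joint 1 to link-1 COM:
  x_c1 = (L1/2)*cos(t1) = 1.0 * 0.9563 = 0.9563 m
Horizontal distance from joint 1 to link-2 COM:
  x_c2 = L1*cos(t1) + Lc2*cos(t1+t2)
       = 2.0*0.9563 + 1.1*0.5299 = 2.4955 m
tau1 = m1*g*x_c1 + m2*g*x_c2
     = 9*9.81*0.9563 + 4*9.81*2.4955
     = 84.4321 + 97.9242
     = 182.3564 Nm


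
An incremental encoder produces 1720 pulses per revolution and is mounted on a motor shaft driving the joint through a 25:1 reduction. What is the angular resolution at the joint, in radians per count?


counts per rev = 1720
effective counts at joint = 1720 * 25 = 43000
resolution = 2*pi / 43000
= 1.4612e-04 rad/count


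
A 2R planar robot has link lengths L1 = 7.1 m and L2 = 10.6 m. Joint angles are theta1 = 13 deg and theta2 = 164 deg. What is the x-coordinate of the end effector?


Convert angles to radians: theta1 = 0.2269, theta2 = 2.8623
x = L1*cos(theta1) + L2*cos(theta1+theta2)
x = 6.918 + -10.5855
x = -3.6674


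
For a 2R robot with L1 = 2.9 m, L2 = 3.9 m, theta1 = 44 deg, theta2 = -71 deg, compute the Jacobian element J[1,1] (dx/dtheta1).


J[1,1] = -L1*sin(t1) - L2*sin(t1+t2)
= -2.9*sin(44) - 3.9*sin(-27)
= -0.2439


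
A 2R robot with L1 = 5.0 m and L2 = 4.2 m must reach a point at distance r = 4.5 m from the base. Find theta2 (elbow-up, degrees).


cos(theta2) = (r^2 - L1^2 - L2^2) / (2*L1*L2)
cos(theta2) = (20.25 - 25.0 - 17.64) / 42.0
cos(theta2) = -0.533095
theta2 = 122.2148 degrees


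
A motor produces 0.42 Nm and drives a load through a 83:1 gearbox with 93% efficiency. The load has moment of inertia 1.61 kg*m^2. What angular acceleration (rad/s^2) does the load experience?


tau_out = tau_motor * N * eta
= 0.42 * 83 * 0.93 = 32.4198 Nm
alpha = tau_out / I = 32.4198 / 1.61
= 20.1365 rad/s^2


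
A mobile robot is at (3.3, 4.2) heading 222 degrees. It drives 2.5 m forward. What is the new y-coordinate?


y_new = y0 + d*sin(theta)
= 4.2 + 2.5*sin(222)
= 4.2 + -1.6728
= 2.5272


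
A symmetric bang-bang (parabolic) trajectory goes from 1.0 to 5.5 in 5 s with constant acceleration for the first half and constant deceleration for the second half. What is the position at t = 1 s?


Symmetric rest-to-rest: each phase covers (pf-p0)/2 in time T/2. 0.5*a*(T/2)^2 = (pf-p0)/2 => a = 4*(pf-p0)/T^2
a = 4*(5.5-1.0)/5^2 = 0.72
t = 1 is in the acceleration phase (t <= T/2).
p = p0 + 0.5*a*t^2 = 1.0 + 0.5*0.72*1^2
= 1.36


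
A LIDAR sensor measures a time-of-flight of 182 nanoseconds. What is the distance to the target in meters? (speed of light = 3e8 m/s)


tof = 182 ns = 1.82e-07 s
dist = c * tof / 2
= 3e8 * 1.82e-07 / 2
= 27.3 m


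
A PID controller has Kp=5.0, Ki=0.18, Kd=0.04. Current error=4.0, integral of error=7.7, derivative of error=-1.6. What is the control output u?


u = Kp*e + Ki*int(e) + Kd*de/dt
= 5.0*4.0 + 0.18*7.7 + 0.04*(-1.6)
= 20.0 + 1.386 + -0.064
= 21.322


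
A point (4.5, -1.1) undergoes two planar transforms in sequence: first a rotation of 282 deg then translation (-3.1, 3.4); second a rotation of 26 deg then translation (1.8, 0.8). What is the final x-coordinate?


After transform 1:
x1 = cos(282)*4.5 - sin(282)*-1.1 + -3.1 = -3.2404
y1 = sin(282)*4.5 + cos(282)*-1.1 + 3.4 = -1.2304
After transform 2:
x2 = cos(26)*-3.2404 - sin(26)*-1.2304 + 1.8
= -0.5731


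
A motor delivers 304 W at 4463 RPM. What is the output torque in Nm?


omega = 4463 * 2*pi/60 = 467.3643 rad/s
tau = P / omega = 304 / 467.3643
= 0.6505 Nm


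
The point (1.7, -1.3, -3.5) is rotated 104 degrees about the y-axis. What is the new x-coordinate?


Rotation about y-axis: x' = x*cos(theta) + z*sin(theta)
= 1.7 * -0.2419 + -3.5 * 0.9703
= -3.8073


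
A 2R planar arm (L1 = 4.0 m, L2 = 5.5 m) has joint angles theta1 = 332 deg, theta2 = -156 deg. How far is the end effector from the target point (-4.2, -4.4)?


End effector via forward kinematics:
x = L1*cos(t1) + L2*cos(t1+t2) = -1.9548
y = L1*sin(t1) + L2*sin(t1+t2) = -1.4942
Distance to target:
d = sqrt((-4.2 - -1.9548)^2 + (-4.4 - -1.4942)^2)
= sqrt(5.0409 + 8.4435)
= 3.6721 m


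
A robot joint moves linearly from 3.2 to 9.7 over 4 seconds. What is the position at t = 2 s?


s = t/T = 2/4 = 0.5
p(t) = p0 + (pf-p0)*s
= 3.2 + (9.7 - 3.2) * 0.5
= 6.45


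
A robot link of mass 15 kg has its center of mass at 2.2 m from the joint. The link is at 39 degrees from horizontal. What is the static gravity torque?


tau = m*g*L*cos(angle)
= 15 * 9.81 * 2.2 * cos(39 deg)
= 15 * 9.81 * 2.2 * 0.7771
= 251.5855 Nm


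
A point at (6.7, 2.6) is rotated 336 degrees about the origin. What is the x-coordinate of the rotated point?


x' = x*cos(theta) - y*sin(theta)
cos(336 deg) = 0.9135, sin(336 deg) = -0.4067
x' = 6.7 * 0.9135 - 2.6 * -0.4067
= 6.1208 - -1.0575
= 7.1783


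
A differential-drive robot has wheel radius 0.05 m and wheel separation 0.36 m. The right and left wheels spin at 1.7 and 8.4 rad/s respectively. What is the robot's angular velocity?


vR = r*wR = 0.05*1.7 = 0.085 m/s
vL = r*wL = 0.05*8.4 = 0.42 m/s
v = (vR+vL)/2 = 0.2525 m/s
omega = (vR-vL)/L = -0.9306 rad/s
angular velocity = -0.9306 rad/s


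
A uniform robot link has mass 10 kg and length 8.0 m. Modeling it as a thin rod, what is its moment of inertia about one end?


I = (1/3) * m * L^2
= (1/3) * 10 * 8.0^2
= 0.333333 * 10 * 64.0
= 213.3333 kg*m^2


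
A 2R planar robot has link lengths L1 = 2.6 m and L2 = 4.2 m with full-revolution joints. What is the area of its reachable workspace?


r_max = L1 + L2 = 6.8 m
r_min = |L1 - L2| = 1.6 m
Area = pi*(r_max^2 - r_min^2)
= pi*(46.24 - 2.56)
= pi * 43.68
= 137.2248 m^2


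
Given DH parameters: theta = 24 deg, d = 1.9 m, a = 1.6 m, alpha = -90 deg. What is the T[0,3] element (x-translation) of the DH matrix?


T[0,3] = a * cos(theta)
= 1.6 * cos(24 deg)
= 1.6 * 0.9135
= 1.4617


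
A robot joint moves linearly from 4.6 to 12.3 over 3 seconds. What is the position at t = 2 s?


s = t/T = 2/3 = 0.6667
p(t) = p0 + (pf-p0)*s
= 4.6 + (12.3 - 4.6) * 0.6667
= 9.7333


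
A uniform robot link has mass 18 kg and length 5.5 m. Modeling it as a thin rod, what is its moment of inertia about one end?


I = (1/3) * m * L^2
= (1/3) * 18 * 5.5^2
= 0.333333 * 18 * 30.25
= 181.5 kg*m^2


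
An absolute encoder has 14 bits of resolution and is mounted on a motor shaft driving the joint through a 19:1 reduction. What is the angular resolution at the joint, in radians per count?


counts = 2^14 = 16384
effective counts at joint = 16384 * 19 = 311296
resolution = 2*pi / 311296
= 2.0184e-05 rad/count


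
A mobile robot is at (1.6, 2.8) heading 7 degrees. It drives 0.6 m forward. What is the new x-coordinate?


x_new = x0 + d*cos(theta)
= 1.6 + 0.6*cos(7)
= 1.6 + 0.5955
= 2.1955
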